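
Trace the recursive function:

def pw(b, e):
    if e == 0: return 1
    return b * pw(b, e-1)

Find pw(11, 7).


pw(11, 7)
= 11 * pw(11, 6)
= 11 * 11 * pw(11, 5)
= 11 * 11 * 11 * pw(11, 4)
= 11 * 11 * 11 * 11 * pw(11, 3)
= 11 * 11 * 11 * 11 * 11 * pw(11, 2)
= 11 * 11 * 11 * 11 * 11 * 11 * pw(11, 1)
= 11 * 11 * 11 * 11 * 11 * 11 * 11 * pw(11, 0)
= 11 * 11 * 11 * 11 * 11 * 11 * 11 * 1
= 19487171

19487171


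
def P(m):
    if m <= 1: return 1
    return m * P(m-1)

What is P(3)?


P(3)
= 3 * P(2)
= 3 * 2 * P(1)
= 3 * 2 * 1
= 6

6


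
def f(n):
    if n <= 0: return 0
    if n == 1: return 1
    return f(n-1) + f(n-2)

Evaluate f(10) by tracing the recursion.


Computing f(10) bottom-up:
f(0) = 0
f(1) = 1
f(2) = f(1) + f(0) = 1 + 0 = 1
f(3) = f(2) + f(1) = 1 + 1 = 2
f(4) = f(3) + f(2) = 2 + 1 = 3
f(5) = f(4) + f(3) = 3 + 2 = 5
f(6) = f(5) + f(4) = 5 + 3 = 8
f(7) = f(6) + f(5) = 8 + 5 = 13
f(8) = f(7) + f(6) = 13 + 8 = 21
f(9) = f(8) + f(7) = 21 + 13 = 34
f(10) = f(9) + f(8) = 34 + 21 = 55

55


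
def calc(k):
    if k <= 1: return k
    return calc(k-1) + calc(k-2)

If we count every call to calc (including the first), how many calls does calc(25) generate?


Let C(n) = total calls for calc(n)
C(0) = 1, C(1) = 1
C(2) = 1 + C(1) + C(0) = 1 + 1 + 1 = 3
C(3) = 1 + C(2) + C(1) = 1 + 3 + 1 = 5
C(4) = 1 + C(3) + C(2) = 1 + 5 + 3 = 9
C(5) = 1 + C(4) + C(3) = 1 + 9 + 5 = 15
C(6) = 1 + C(5) + C(4) = 1 + 15 + 9 = 25
C(7) = 1 + C(6) + C(5) = 1 + 25 + 15 = 41
C(8) = 1 + C(7) + C(6) = 1 + 41 + 25 = 67
C(9) = 1 + C(8) + C(7) = 1 + 67 + 41 = 109
C(10) = 1 + C(9) + C(8) = 1 + 109 + 67 = 177
C(11) = 1 + C(10) + C(9) = 1 + 177 + 109 = 287
C(12) = 1 + C(11) + C(10) = 1 + 287 + 177 = 465
C(13) = 1 + C(12) + C(11) = 1 + 465 + 287 = 753
C(14) = 1 + C(13) + C(12) = 1 + 753 + 465 = 1219
C(15) = 1 + C(14) + C(13) = 1 + 1219 + 753 = 1973
C(16) = 1 + C(15) + C(14) = 1 + 1973 + 1219 = 3193
C(17) = 1 + C(16) + C(15) = 1 + 3193 + 1973 = 5167
C(18) = 1 + C(17) + C(16) = 1 + 5167 + 3193 = 8361
C(19) = 1 + C(18) + C(17) = 1 + 8361 + 5167 = 13529
C(20) = 1 + C(19) + C(18) = 1 + 13529 + 8361 = 21891
C(21) = 1 + C(20) + C(19) = 1 + 21891 + 13529 = 35421
C(22) = 1 + C(21) + C(20) = 1 + 35421 + 21891 = 57313
C(23) = 1 + C(22) + C(21) = 1 + 57313 + 35421 = 92735
C(24) = 1 + C(23) + C(22) = 1 + 92735 + 57313 = 150049
C(25) = 1 + C(24) + C(23) = 1 + 150049 + 92735 = 242785

242785


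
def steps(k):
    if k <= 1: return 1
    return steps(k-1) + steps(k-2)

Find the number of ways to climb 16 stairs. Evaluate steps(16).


Building up from base cases:
steps(0) = 1
steps(1) = 1
steps(2) = steps(1) + steps(0) = 1 + 1 = 2
steps(3) = steps(2) + steps(1) = 2 + 1 = 3
steps(4) = steps(3) + steps(2) = 3 + 2 = 5
steps(5) = steps(4) + steps(3) = 5 + 3 = 8
steps(6) = steps(5) + steps(4) = 8 + 5 = 13
steps(7) = steps(6) + steps(5) = 13 + 8 = 21
steps(8) = steps(7) + steps(6) = 21 + 13 = 34
steps(9) = steps(8) + steps(7) = 34 + 21 = 55
steps(10) = steps(9) + steps(8) = 55 + 34 = 89
steps(11) = steps(10) + steps(9) = 89 + 55 = 144
steps(12) = steps(11) + steps(10) = 144 + 89 = 233
steps(13) = steps(12) + steps(11) = 233 + 144 = 377
steps(14) = steps(13) + steps(12) = 377 + 233 = 610
steps(15) = steps(14) + steps(13) = 610 + 377 = 987
steps(16) = steps(15) + steps(14) = 987 + 610 = 1597

1597


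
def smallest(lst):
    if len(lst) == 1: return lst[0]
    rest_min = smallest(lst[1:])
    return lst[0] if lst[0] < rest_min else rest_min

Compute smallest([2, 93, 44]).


smallest([2, 93, 44]): compare 2 with smallest([93, 44])
smallest([93, 44]): compare 93 with smallest([44])
smallest([44]) = 44  (base case)
Compare 93 with 44 -> 44
Compare 2 with 44 -> 2

2


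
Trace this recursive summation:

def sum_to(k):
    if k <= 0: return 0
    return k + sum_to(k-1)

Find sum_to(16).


sum_to(16)
= 16 + 15 + 14 + 13 + 12 + 11 + 10 + 9 + 8 + 7 + 6 + 5 + 4 + 3 + 2 + 1 + sum_to(0)
= 16 + 15 + 14 + 13 + 12 + 11 + 10 + 9 + 8 + 7 + 6 + 5 + 4 + 3 + 2 + 1 + 0
= 136

136


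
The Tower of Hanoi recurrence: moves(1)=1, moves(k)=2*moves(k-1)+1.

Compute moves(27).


moves(27) = 2 * moves(26) + 1
moves(26) = 2 * moves(25) + 1
moves(25) = 2 * moves(24) + 1
moves(24) = 2 * moves(23) + 1
moves(23) = 2 * moves(22) + 1
moves(22) = 2 * moves(21) + 1
moves(21) = 2 * moves(20) + 1
moves(20) = 2 * moves(19) + 1
moves(19) = 2 * moves(18) + 1
moves(18) = 2 * moves(17) + 1
moves(17) = 2 * moves(16) + 1
moves(16) = 2 * moves(15) + 1
moves(15) = 2 * moves(14) + 1
moves(14) = 2 * moves(13) + 1
moves(13) = 2 * moves(12) + 1
moves(12) = 2 * moves(11) + 1
moves(11) = 2 * moves(10) + 1
moves(10) = 2 * moves(9) + 1
moves(9) = 2 * moves(8) + 1
moves(8) = 2 * moves(7) + 1
moves(7) = 2 * moves(6) + 1
moves(6) = 2 * moves(5) + 1
moves(5) = 2 * moves(4) + 1
moves(4) = 2 * moves(3) + 1
moves(3) = 2 * moves(2) + 1
moves(2) = 2 * moves(1) + 1
moves(1) = 1  (base case)
moves(2) = 2 * 1 + 1 = 3
moves(3) = 2 * 3 + 1 = 7
moves(4) = 2 * 7 + 1 = 15
moves(5) = 2 * 15 + 1 = 31
moves(6) = 2 * 31 + 1 = 63
moves(7) = 2 * 63 + 1 = 127
moves(8) = 2 * 127 + 1 = 255
moves(9) = 2 * 255 + 1 = 511
moves(10) = 2 * 511 + 1 = 1023
moves(11) = 2 * 1023 + 1 = 2047
moves(12) = 2 * 2047 + 1 = 4095
moves(13) = 2 * 4095 + 1 = 8191
moves(14) = 2 * 8191 + 1 = 16383
moves(15) = 2 * 16383 + 1 = 32767
moves(16) = 2 * 32767 + 1 = 65535
moves(17) = 2 * 65535 + 1 = 131071
moves(18) = 2 * 131071 + 1 = 262143
moves(19) = 2 * 262143 + 1 = 524287
moves(20) = 2 * 524287 + 1 = 1048575
moves(21) = 2 * 1048575 + 1 = 2097151
moves(22) = 2 * 2097151 + 1 = 4194303
moves(23) = 2 * 4194303 + 1 = 8388607
moves(24) = 2 * 8388607 + 1 = 16777215
moves(25) = 2 * 16777215 + 1 = 33554431
moves(26) = 2 * 33554431 + 1 = 67108863
moves(27) = 2 * 67108863 + 1 = 134217727

134217727


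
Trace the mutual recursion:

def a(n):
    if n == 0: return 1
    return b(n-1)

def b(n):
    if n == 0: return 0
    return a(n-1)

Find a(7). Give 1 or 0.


a(7) = b(6)
b(6) = a(5)
a(5) = b(4)
b(4) = a(3)
a(3) = b(2)
b(2) = a(1)
a(1) = b(0)
b(0) = 0  (base case)
Result: 0

0


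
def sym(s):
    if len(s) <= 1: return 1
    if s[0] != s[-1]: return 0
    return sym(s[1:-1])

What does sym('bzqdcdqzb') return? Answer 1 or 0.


sym('bzqdcdqzb'): s[0]='b' == s[-1]='b' -> check sym('zqdcdqz')
sym('zqdcdqz'): s[0]='z' == s[-1]='z' -> check sym('qdcdq')
sym('qdcdq'): s[0]='q' == s[-1]='q' -> check sym('dcd')
sym('dcd'): s[0]='d' == s[-1]='d' -> check sym('c')
sym('c'): len <= 1 -> return 1  (base case)
Result: 1 (palindrome)

1


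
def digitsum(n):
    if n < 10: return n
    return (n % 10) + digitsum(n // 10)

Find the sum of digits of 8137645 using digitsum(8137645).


digitsum(8137645) = 5 + digitsum(813764)
digitsum(813764) = 4 + digitsum(81376)
digitsum(81376) = 6 + digitsum(8137)
digitsum(8137) = 7 + digitsum(813)
digitsum(813) = 3 + digitsum(81)
digitsum(81) = 1 + digitsum(8)
digitsum(8) = 8  (base case)
Total: 5 + 4 + 6 + 7 + 3 + 1 + 8 = 34

34


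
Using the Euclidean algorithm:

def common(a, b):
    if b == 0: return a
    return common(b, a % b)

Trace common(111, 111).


common(111, 111) = common(111, 0)
common(111, 0) = 111  (base case)

111


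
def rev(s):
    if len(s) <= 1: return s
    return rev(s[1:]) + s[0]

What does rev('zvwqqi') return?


rev('zvwqqi') = rev('vwqqi') + 'z'
rev('vwqqi') = rev('wqqi') + 'v'
rev('wqqi') = rev('qqi') + 'w'
rev('qqi') = rev('qi') + 'q'
rev('qi') = rev('i') + 'q'
rev('i') = 'i'  (base case)
Concatenating: 'i' + 'q' + 'q' + 'w' + 'v' + 'z' = 'iqqwvz'

iqqwvz


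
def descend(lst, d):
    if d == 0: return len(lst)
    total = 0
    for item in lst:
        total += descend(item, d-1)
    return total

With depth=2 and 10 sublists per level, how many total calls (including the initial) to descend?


At depth 0 (root): 1 call
At depth 1: each of 1 parents calls descend on 10 children = 10 calls
At depth 2: each of 10 parents calls descend on 10 children = 100 calls
Total: 1 + 10 + 100 = 111

111


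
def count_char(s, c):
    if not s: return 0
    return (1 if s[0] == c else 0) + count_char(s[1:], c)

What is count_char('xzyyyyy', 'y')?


s[0]='x' != 'y' -> 0
s[0]='z' != 'y' -> 0
s[0]='y' == 'y' -> 1
s[0]='y' == 'y' -> 1
s[0]='y' == 'y' -> 1
s[0]='y' == 'y' -> 1
s[0]='y' == 'y' -> 1
Sum: 0 + 0 + 1 + 1 + 1 + 1 + 1 = 5

5


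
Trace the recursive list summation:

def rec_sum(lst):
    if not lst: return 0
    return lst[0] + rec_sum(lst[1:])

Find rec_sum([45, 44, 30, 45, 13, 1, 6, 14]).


rec_sum([45, 44, 30, 45, 13, 1, 6, 14]) = 45 + rec_sum([44, 30, 45, 13, 1, 6, 14])
rec_sum([44, 30, 45, 13, 1, 6, 14]) = 44 + rec_sum([30, 45, 13, 1, 6, 14])
rec_sum([30, 45, 13, 1, 6, 14]) = 30 + rec_sum([45, 13, 1, 6, 14])
rec_sum([45, 13, 1, 6, 14]) = 45 + rec_sum([13, 1, 6, 14])
rec_sum([13, 1, 6, 14]) = 13 + rec_sum([1, 6, 14])
rec_sum([1, 6, 14]) = 1 + rec_sum([6, 14])
rec_sum([6, 14]) = 6 + rec_sum([14])
rec_sum([14]) = 14 + rec_sum([])
rec_sum([]) = 0  (base case)
Total: 45 + 44 + 30 + 45 + 13 + 1 + 6 + 14 + 0 = 198

198


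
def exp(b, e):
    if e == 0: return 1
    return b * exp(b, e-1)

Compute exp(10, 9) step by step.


exp(10, 9)
= 10 * exp(10, 8)
= 10 * 10 * exp(10, 7)
= 10 * 10 * 10 * exp(10, 6)
= 10 * 10 * 10 * 10 * exp(10, 5)
= 10 * 10 * 10 * 10 * 10 * exp(10, 4)
= 10 * 10 * 10 * 10 * 10 * 10 * exp(10, 3)
= 10 * 10 * 10 * 10 * 10 * 10 * 10 * exp(10, 2)
= 10 * 10 * 10 * 10 * 10 * 10 * 10 * 10 * exp(10, 1)
= 10 * 10 * 10 * 10 * 10 * 10 * 10 * 10 * 10 * exp(10, 0)
= 10 * 10 * 10 * 10 * 10 * 10 * 10 * 10 * 10 * 1
= 1000000000

1000000000


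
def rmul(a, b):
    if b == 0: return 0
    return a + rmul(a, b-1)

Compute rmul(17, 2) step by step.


rmul(17, 2) = 17 + rmul(17, 1)
rmul(17, 1) = 17 + rmul(17, 0)
rmul(17, 0) = 0  (base case)
Total: 17 + 17 + 0 = 34

34


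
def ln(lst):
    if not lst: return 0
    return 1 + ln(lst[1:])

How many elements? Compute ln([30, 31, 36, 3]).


ln([30, 31, 36, 3]) = 1 + ln([31, 36, 3])
ln([31, 36, 3]) = 1 + ln([36, 3])
ln([36, 3]) = 1 + ln([3])
ln([3]) = 1 + ln([])
ln([]) = 0  (base case)
Unwinding: 1 + 1 + 1 + 1 + 0 = 4

4


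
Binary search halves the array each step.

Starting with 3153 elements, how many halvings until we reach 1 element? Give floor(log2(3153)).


3153 / 2 = 1576
1576 / 2 = 788
788 / 2 = 394
394 / 2 = 197
197 / 2 = 98
98 / 2 = 49
49 / 2 = 24
24 / 2 = 12
12 / 2 = 6
6 / 2 = 3
3 / 2 = 1
Reached 1 after 11 halvings

11


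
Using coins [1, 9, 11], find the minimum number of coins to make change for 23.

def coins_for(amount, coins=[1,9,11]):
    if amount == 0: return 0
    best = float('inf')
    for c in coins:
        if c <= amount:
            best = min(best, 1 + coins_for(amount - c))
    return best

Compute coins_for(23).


Building up with DP:
coins_for(0) = 0
coins_for(1) = min(1+coins_for(0)=1+0=1) = 1
coins_for(2) = min(1+coins_for(1)=1+1=2) = 2
coins_for(3) = min(1+coins_for(2)=1+2=3) = 3
coins_for(4) = min(1+coins_for(3)=1+3=4) = 4
coins_for(5) = min(1+coins_for(4)=1+4=5) = 5
coins_for(6) = min(1+coins_for(5)=1+5=6) = 6
coins_for(7) = min(1+coins_for(6)=1+6=7) = 7
coins_for(8) = min(1+coins_for(7)=1+7=8) = 8
coins_for(9) = min(1+coins_for(8)=1+8=9, 1+coins_for(0)=1+0=1) = 1
coins_for(10) = min(1+coins_for(9)=1+1=2, 1+coins_for(1)=1+1=2) = 2
coins_for(11) = min(1+coins_for(10)=1+2=3, 1+coins_for(2)=1+2=3, 1+coins_for(0)=1+0=1) = 1
coins_for(12) = min(1+coins_for(11)=1+1=2, 1+coins_for(3)=1+3=4, 1+coins_for(1)=1+1=2) = 2
coins_for(13) = min(1+coins_for(12)=1+2=3, 1+coins_for(4)=1+4=5, 1+coins_for(2)=1+2=3) = 3
coins_for(14) = min(1+coins_for(13)=1+3=4, 1+coins_for(5)=1+5=6, 1+coins_for(3)=1+3=4) = 4
coins_for(15) = min(1+coins_for(14)=1+4=5, 1+coins_for(6)=1+6=7, 1+coins_for(4)=1+4=5) = 5
coins_for(16) = min(1+coins_for(15)=1+5=6, 1+coins_for(7)=1+7=8, 1+coins_for(5)=1+5=6) = 6
coins_for(17) = min(1+coins_for(16)=1+6=7, 1+coins_for(8)=1+8=9, 1+coins_for(6)=1+6=7) = 7
coins_for(18) = min(1+coins_for(17)=1+7=8, 1+coins_for(9)=1+1=2, 1+coins_for(7)=1+7=8) = 2
coins_for(19) = min(1+coins_for(18)=1+2=3, 1+coins_for(10)=1+2=3, 1+coins_for(8)=1+8=9) = 3
coins_for(20) = min(1+coins_for(19)=1+3=4, 1+coins_for(11)=1+1=2, 1+coins_for(9)=1+1=2) = 2
coins_for(21) = min(1+coins_for(20)=1+2=3, 1+coins_for(12)=1+2=3, 1+coins_for(10)=1+2=3) = 3
coins_for(22) = min(1+coins_for(21)=1+3=4, 1+coins_for(13)=1+3=4, 1+coins_for(11)=1+1=2) = 2
coins_for(23) = min(1+coins_for(22)=1+2=3, 1+coins_for(14)=1+4=5, 1+coins_for(12)=1+2=3) = 3

3


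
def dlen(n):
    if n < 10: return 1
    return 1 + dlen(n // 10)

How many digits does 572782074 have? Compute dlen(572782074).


dlen(572782074) = 1 + dlen(57278207)
dlen(57278207) = 1 + dlen(5727820)
dlen(5727820) = 1 + dlen(572782)
dlen(572782) = 1 + dlen(57278)
dlen(57278) = 1 + dlen(5727)
dlen(5727) = 1 + dlen(572)
dlen(572) = 1 + dlen(57)
dlen(57) = 1 + dlen(5)
dlen(5) = 1  (base case: 5 < 10)
Unwinding: 1 + 1 + 1 + 1 + 1 + 1 + 1 + 1 + 1 = 9

9


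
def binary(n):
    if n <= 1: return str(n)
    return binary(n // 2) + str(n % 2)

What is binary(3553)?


binary(3553) = binary(1776) + '1'
binary(1776) = binary(888) + '0'
binary(888) = binary(444) + '0'
binary(444) = binary(222) + '0'
binary(222) = binary(111) + '0'
binary(111) = binary(55) + '1'
binary(55) = binary(27) + '1'
binary(27) = binary(13) + '1'
binary(13) = binary(6) + '1'
binary(6) = binary(3) + '0'
binary(3) = binary(1) + '1'
binary(1) = '1'  (base case)
Concatenating: '1' + '1' + '0' + '1' + '1' + '1' + '1' + '0' + '0' + '0' + '0' + '1' = '110111100001'

110111100001


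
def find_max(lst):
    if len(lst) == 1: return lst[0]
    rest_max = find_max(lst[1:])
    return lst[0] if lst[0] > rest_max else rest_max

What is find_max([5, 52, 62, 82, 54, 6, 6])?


find_max([5, 52, 62, 82, 54, 6, 6]): compare 5 with find_max([52, 62, 82, 54, 6, 6])
find_max([52, 62, 82, 54, 6, 6]): compare 52 with find_max([62, 82, 54, 6, 6])
find_max([62, 82, 54, 6, 6]): compare 62 with find_max([82, 54, 6, 6])
find_max([82, 54, 6, 6]): compare 82 with find_max([54, 6, 6])
find_max([54, 6, 6]): compare 54 with find_max([6, 6])
find_max([6, 6]): compare 6 with find_max([6])
find_max([6]) = 6  (base case)
Compare 6 with 6 -> 6
Compare 54 with 6 -> 54
Compare 82 with 54 -> 82
Compare 62 with 82 -> 82
Compare 52 with 82 -> 82
Compare 5 with 82 -> 82

82


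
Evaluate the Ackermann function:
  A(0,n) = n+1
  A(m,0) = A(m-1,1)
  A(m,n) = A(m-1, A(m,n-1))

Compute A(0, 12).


A(0, 12) = 13
Result: A(0, 12) = 13

13


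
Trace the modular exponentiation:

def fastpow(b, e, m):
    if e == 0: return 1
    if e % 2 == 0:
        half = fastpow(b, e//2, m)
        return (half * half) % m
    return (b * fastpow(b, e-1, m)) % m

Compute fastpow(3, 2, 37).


fastpow(3, 2, 37): e is even, compute fastpow(3, 1, 37)
  fastpow(3, 1, 37): e is odd, compute fastpow(3, 0, 37)
    fastpow(3, 0, 37) = 1
  (3 * 1) % 37 = 3
half=3, (3*3) % 37 = 9

9


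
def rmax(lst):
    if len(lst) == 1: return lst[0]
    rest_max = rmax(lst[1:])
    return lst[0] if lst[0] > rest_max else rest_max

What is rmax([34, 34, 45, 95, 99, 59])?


rmax([34, 34, 45, 95, 99, 59]): compare 34 with rmax([34, 45, 95, 99, 59])
rmax([34, 45, 95, 99, 59]): compare 34 with rmax([45, 95, 99, 59])
rmax([45, 95, 99, 59]): compare 45 with rmax([95, 99, 59])
rmax([95, 99, 59]): compare 95 with rmax([99, 59])
rmax([99, 59]): compare 99 with rmax([59])
rmax([59]) = 59  (base case)
Compare 99 with 59 -> 99
Compare 95 with 99 -> 99
Compare 45 with 99 -> 99
Compare 34 with 99 -> 99
Compare 34 with 99 -> 99

99


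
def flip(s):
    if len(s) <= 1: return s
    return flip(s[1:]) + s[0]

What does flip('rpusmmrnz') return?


flip('rpusmmrnz') = flip('pusmmrnz') + 'r'
flip('pusmmrnz') = flip('usmmrnz') + 'p'
flip('usmmrnz') = flip('smmrnz') + 'u'
flip('smmrnz') = flip('mmrnz') + 's'
flip('mmrnz') = flip('mrnz') + 'm'
flip('mrnz') = flip('rnz') + 'm'
flip('rnz') = flip('nz') + 'r'
flip('nz') = flip('z') + 'n'
flip('z') = 'z'  (base case)
Concatenating: 'z' + 'n' + 'r' + 'm' + 'm' + 's' + 'u' + 'p' + 'r' = 'znrmmsupr'

znrmmsupr


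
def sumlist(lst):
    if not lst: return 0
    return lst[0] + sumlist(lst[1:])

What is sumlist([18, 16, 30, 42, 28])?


sumlist([18, 16, 30, 42, 28]) = 18 + sumlist([16, 30, 42, 28])
sumlist([16, 30, 42, 28]) = 16 + sumlist([30, 42, 28])
sumlist([30, 42, 28]) = 30 + sumlist([42, 28])
sumlist([42, 28]) = 42 + sumlist([28])
sumlist([28]) = 28 + sumlist([])
sumlist([]) = 0  (base case)
Total: 18 + 16 + 30 + 42 + 28 + 0 = 134

134


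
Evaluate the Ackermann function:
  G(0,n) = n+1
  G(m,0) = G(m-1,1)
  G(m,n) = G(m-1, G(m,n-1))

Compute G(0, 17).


G(0, 17) = 18
Result: G(0, 17) = 18

18


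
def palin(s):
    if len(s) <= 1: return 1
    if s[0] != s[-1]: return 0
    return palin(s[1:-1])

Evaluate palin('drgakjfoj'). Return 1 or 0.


palin('drgakjfoj'): s[0]='d' != s[-1]='j' -> return 0
Result: 0 (not a palindrome)

0


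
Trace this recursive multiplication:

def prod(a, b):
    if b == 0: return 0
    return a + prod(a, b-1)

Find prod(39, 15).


prod(39, 15) = 39 + prod(39, 14)
prod(39, 14) = 39 + prod(39, 13)
prod(39, 13) = 39 + prod(39, 12)
prod(39, 12) = 39 + prod(39, 11)
prod(39, 11) = 39 + prod(39, 10)
prod(39, 10) = 39 + prod(39, 9)
prod(39, 9) = 39 + prod(39, 8)
prod(39, 8) = 39 + prod(39, 7)
prod(39, 7) = 39 + prod(39, 6)
prod(39, 6) = 39 + prod(39, 5)
prod(39, 5) = 39 + prod(39, 4)
prod(39, 4) = 39 + prod(39, 3)
prod(39, 3) = 39 + prod(39, 2)
prod(39, 2) = 39 + prod(39, 1)
prod(39, 1) = 39 + prod(39, 0)
prod(39, 0) = 0  (base case)
Total: 39 + 39 + 39 + 39 + 39 + 39 + 39 + 39 + 39 + 39 + 39 + 39 + 39 + 39 + 39 + 0 = 585

585


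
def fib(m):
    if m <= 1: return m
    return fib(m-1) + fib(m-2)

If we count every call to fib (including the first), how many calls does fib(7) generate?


Let C(n) = total calls for fib(n)
C(0) = 1, C(1) = 1
C(2) = 1 + C(1) + C(0) = 1 + 1 + 1 = 3
C(3) = 1 + C(2) + C(1) = 1 + 3 + 1 = 5
C(4) = 1 + C(3) + C(2) = 1 + 5 + 3 = 9
C(5) = 1 + C(4) + C(3) = 1 + 9 + 5 = 15
C(6) = 1 + C(5) + C(4) = 1 + 15 + 9 = 25
C(7) = 1 + C(6) + C(5) = 1 + 25 + 15 = 41

41


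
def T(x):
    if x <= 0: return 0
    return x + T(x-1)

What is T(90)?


T(90)
= 90 + 89 + 88 + 87 + 86 + 85 + 84 + 83 + 82 + 81 + 80 + 79 + 78 + 77 + 76 + 75 + 74 + 73 + 72 + 71 + 70 + 69 + 68 + 67 + 66 + 65 + 64 + 63 + 62 + 61 + 60 + 59 + 58 + 57 + 56 + 55 + 54 + 53 + 52 + 51 + 50 + 49 + 48 + 47 + 46 + 45 + 44 + 43 + 42 + 41 + 40 + 39 + 38 + 37 + 36 + 35 + 34 + 33 + 32 + 31 + 30 + 29 + 28 + 27 + 26 + 25 + 24 + 23 + 22 + 21 + 20 + 19 + 18 + 17 + 16 + 15 + 14 + 13 + 12 + 11 + 10 + 9 + 8 + 7 + 6 + 5 + 4 + 3 + 2 + 1 + T(0)
= 90 + 89 + 88 + 87 + 86 + 85 + 84 + 83 + 82 + 81 + 80 + 79 + 78 + 77 + 76 + 75 + 74 + 73 + 72 + 71 + 70 + 69 + 68 + 67 + 66 + 65 + 64 + 63 + 62 + 61 + 60 + 59 + 58 + 57 + 56 + 55 + 54 + 53 + 52 + 51 + 50 + 49 + 48 + 47 + 46 + 45 + 44 + 43 + 42 + 41 + 40 + 39 + 38 + 37 + 36 + 35 + 34 + 33 + 32 + 31 + 30 + 29 + 28 + 27 + 26 + 25 + 24 + 23 + 22 + 21 + 20 + 19 + 18 + 17 + 16 + 15 + 14 + 13 + 12 + 11 + 10 + 9 + 8 + 7 + 6 + 5 + 4 + 3 + 2 + 1 + 0
= 4095

4095


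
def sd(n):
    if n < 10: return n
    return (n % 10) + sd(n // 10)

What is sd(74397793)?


sd(74397793) = 3 + sd(7439779)
sd(7439779) = 9 + sd(743977)
sd(743977) = 7 + sd(74397)
sd(74397) = 7 + sd(7439)
sd(7439) = 9 + sd(743)
sd(743) = 3 + sd(74)
sd(74) = 4 + sd(7)
sd(7) = 7  (base case)
Total: 3 + 9 + 7 + 7 + 9 + 3 + 4 + 7 = 49

49


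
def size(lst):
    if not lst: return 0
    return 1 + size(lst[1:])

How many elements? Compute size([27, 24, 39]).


size([27, 24, 39]) = 1 + size([24, 39])
size([24, 39]) = 1 + size([39])
size([39]) = 1 + size([])
size([]) = 0  (base case)
Unwinding: 1 + 1 + 1 + 0 = 3

3


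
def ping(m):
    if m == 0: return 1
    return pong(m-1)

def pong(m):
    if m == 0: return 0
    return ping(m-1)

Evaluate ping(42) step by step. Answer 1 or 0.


ping(42) = pong(41)
pong(41) = ping(40)
ping(40) = pong(39)
pong(39) = ping(38)
ping(38) = pong(37)
pong(37) = ping(36)
ping(36) = pong(35)
pong(35) = ping(34)
ping(34) = pong(33)
pong(33) = ping(32)
ping(32) = pong(31)
pong(31) = ping(30)
ping(30) = pong(29)
pong(29) = ping(28)
ping(28) = pong(27)
pong(27) = ping(26)
ping(26) = pong(25)
pong(25) = ping(24)
ping(24) = pong(23)
pong(23) = ping(22)
ping(22) = pong(21)
pong(21) = ping(20)
ping(20) = pong(19)
pong(19) = ping(18)
ping(18) = pong(17)
pong(17) = ping(16)
ping(16) = pong(15)
pong(15) = ping(14)
ping(14) = pong(13)
pong(13) = ping(12)
ping(12) = pong(11)
pong(11) = ping(10)
ping(10) = pong(9)
pong(9) = ping(8)
ping(8) = pong(7)
pong(7) = ping(6)
ping(6) = pong(5)
pong(5) = ping(4)
ping(4) = pong(3)
pong(3) = ping(2)
ping(2) = pong(1)
pong(1) = ping(0)
ping(0) = 1  (base case)
Result: 1

1


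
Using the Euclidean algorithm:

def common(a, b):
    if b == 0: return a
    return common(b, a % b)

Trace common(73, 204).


common(73, 204) = common(204, 73)
common(204, 73) = common(73, 58)
common(73, 58) = common(58, 15)
common(58, 15) = common(15, 13)
common(15, 13) = common(13, 2)
common(13, 2) = common(2, 1)
common(2, 1) = common(1, 0)
common(1, 0) = 1  (base case)

1


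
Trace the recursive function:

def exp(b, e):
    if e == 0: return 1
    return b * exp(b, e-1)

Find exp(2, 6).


exp(2, 6)
= 2 * exp(2, 5)
= 2 * 2 * exp(2, 4)
= 2 * 2 * 2 * exp(2, 3)
= 2 * 2 * 2 * 2 * exp(2, 2)
= 2 * 2 * 2 * 2 * 2 * exp(2, 1)
= 2 * 2 * 2 * 2 * 2 * 2 * exp(2, 0)
= 2 * 2 * 2 * 2 * 2 * 2 * 1
= 64

64


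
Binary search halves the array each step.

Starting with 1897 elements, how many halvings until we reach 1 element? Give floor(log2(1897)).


1897 / 2 = 948
948 / 2 = 474
474 / 2 = 237
237 / 2 = 118
118 / 2 = 59
59 / 2 = 29
29 / 2 = 14
14 / 2 = 7
7 / 2 = 3
3 / 2 = 1
Reached 1 after 10 halvings

10


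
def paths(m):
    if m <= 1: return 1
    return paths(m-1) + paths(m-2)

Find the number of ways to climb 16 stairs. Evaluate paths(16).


Building up from base cases:
paths(0) = 1
paths(1) = 1
paths(2) = paths(1) + paths(0) = 1 + 1 = 2
paths(3) = paths(2) + paths(1) = 2 + 1 = 3
paths(4) = paths(3) + paths(2) = 3 + 2 = 5
paths(5) = paths(4) + paths(3) = 5 + 3 = 8
paths(6) = paths(5) + paths(4) = 8 + 5 = 13
paths(7) = paths(6) + paths(5) = 13 + 8 = 21
paths(8) = paths(7) + paths(6) = 21 + 13 = 34
paths(9) = paths(8) + paths(7) = 34 + 21 = 55
paths(10) = paths(9) + paths(8) = 55 + 34 = 89
paths(11) = paths(10) + paths(9) = 89 + 55 = 144
paths(12) = paths(11) + paths(10) = 144 + 89 = 233
paths(13) = paths(12) + paths(11) = 233 + 144 = 377
paths(14) = paths(13) + paths(12) = 377 + 233 = 610
paths(15) = paths(14) + paths(13) = 610 + 377 = 987
paths(16) = paths(15) + paths(14) = 987 + 610 = 1597

1597


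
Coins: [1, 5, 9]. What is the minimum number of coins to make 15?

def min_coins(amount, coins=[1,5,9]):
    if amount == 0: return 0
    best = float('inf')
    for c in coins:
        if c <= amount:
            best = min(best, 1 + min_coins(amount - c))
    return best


Building up with DP:
min_coins(0) = 0
min_coins(1) = min(1+min_coins(0)=1+0=1) = 1
min_coins(2) = min(1+min_coins(1)=1+1=2) = 2
min_coins(3) = min(1+min_coins(2)=1+2=3) = 3
min_coins(4) = min(1+min_coins(3)=1+3=4) = 4
min_coins(5) = min(1+min_coins(4)=1+4=5, 1+min_coins(0)=1+0=1) = 1
min_coins(6) = min(1+min_coins(5)=1+1=2, 1+min_coins(1)=1+1=2) = 2
min_coins(7) = min(1+min_coins(6)=1+2=3, 1+min_coins(2)=1+2=3) = 3
min_coins(8) = min(1+min_coins(7)=1+3=4, 1+min_coins(3)=1+3=4) = 4
min_coins(9) = min(1+min_coins(8)=1+4=5, 1+min_coins(4)=1+4=5, 1+min_coins(0)=1+0=1) = 1
min_coins(10) = min(1+min_coins(9)=1+1=2, 1+min_coins(5)=1+1=2, 1+min_coins(1)=1+1=2) = 2
min_coins(11) = min(1+min_coins(10)=1+2=3, 1+min_coins(6)=1+2=3, 1+min_coins(2)=1+2=3) = 3
min_coins(12) = min(1+min_coins(11)=1+3=4, 1+min_coins(7)=1+3=4, 1+min_coins(3)=1+3=4) = 4
min_coins(13) = min(1+min_coins(12)=1+4=5, 1+min_coins(8)=1+4=5, 1+min_coins(4)=1+4=5) = 5
min_coins(14) = min(1+min_coins(13)=1+5=6, 1+min_coins(9)=1+1=2, 1+min_coins(5)=1+1=2) = 2
min_coins(15) = min(1+min_coins(14)=1+2=3, 1+min_coins(10)=1+2=3, 1+min_coins(6)=1+2=3) = 3

3


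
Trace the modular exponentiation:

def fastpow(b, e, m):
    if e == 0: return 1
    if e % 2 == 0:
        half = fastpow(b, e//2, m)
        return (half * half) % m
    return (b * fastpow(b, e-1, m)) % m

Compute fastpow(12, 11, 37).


fastpow(12, 11, 37): e is odd, compute fastpow(12, 10, 37)
  fastpow(12, 10, 37): e is even, compute fastpow(12, 5, 37)
    fastpow(12, 5, 37): e is odd, compute fastpow(12, 4, 37)
      fastpow(12, 4, 37): e is even, compute fastpow(12, 2, 37)
        fastpow(12, 2, 37): e is even, compute fastpow(12, 1, 37)
          fastpow(12, 1, 37): e is odd, compute fastpow(12, 0, 37)
          fastpow(12, 0, 37) = 1
          (12 * 1) % 37 = 12
        half=12, (12*12) % 37 = 33
      half=33, (33*33) % 37 = 16
    (12 * 16) % 37 = 7
  half=7, (7*7) % 37 = 12
(12 * 12) % 37 = 33

33


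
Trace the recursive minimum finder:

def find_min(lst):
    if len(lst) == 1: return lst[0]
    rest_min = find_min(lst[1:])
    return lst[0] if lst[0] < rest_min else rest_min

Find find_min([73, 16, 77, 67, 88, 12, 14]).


find_min([73, 16, 77, 67, 88, 12, 14]): compare 73 with find_min([16, 77, 67, 88, 12, 14])
find_min([16, 77, 67, 88, 12, 14]): compare 16 with find_min([77, 67, 88, 12, 14])
find_min([77, 67, 88, 12, 14]): compare 77 with find_min([67, 88, 12, 14])
find_min([67, 88, 12, 14]): compare 67 with find_min([88, 12, 14])
find_min([88, 12, 14]): compare 88 with find_min([12, 14])
find_min([12, 14]): compare 12 with find_min([14])
find_min([14]) = 14  (base case)
Compare 12 with 14 -> 12
Compare 88 with 12 -> 12
Compare 67 with 12 -> 12
Compare 77 with 12 -> 12
Compare 16 with 12 -> 12
Compare 73 with 12 -> 12

12


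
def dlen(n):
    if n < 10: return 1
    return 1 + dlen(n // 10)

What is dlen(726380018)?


dlen(726380018) = 1 + dlen(72638001)
dlen(72638001) = 1 + dlen(7263800)
dlen(7263800) = 1 + dlen(726380)
dlen(726380) = 1 + dlen(72638)
dlen(72638) = 1 + dlen(7263)
dlen(7263) = 1 + dlen(726)
dlen(726) = 1 + dlen(72)
dlen(72) = 1 + dlen(7)
dlen(7) = 1  (base case: 7 < 10)
Unwinding: 1 + 1 + 1 + 1 + 1 + 1 + 1 + 1 + 1 = 9

9


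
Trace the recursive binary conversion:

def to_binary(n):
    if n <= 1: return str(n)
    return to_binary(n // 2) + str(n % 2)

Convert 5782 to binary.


to_binary(5782) = to_binary(2891) + '0'
to_binary(2891) = to_binary(1445) + '1'
to_binary(1445) = to_binary(722) + '1'
to_binary(722) = to_binary(361) + '0'
to_binary(361) = to_binary(180) + '1'
to_binary(180) = to_binary(90) + '0'
to_binary(90) = to_binary(45) + '0'
to_binary(45) = to_binary(22) + '1'
to_binary(22) = to_binary(11) + '0'
to_binary(11) = to_binary(5) + '1'
to_binary(5) = to_binary(2) + '1'
to_binary(2) = to_binary(1) + '0'
to_binary(1) = '1'  (base case)
Concatenating: '1' + '0' + '1' + '1' + '0' + '1' + '0' + '0' + '1' + '0' + '1' + '1' + '0' = '1011010010110'

1011010010110


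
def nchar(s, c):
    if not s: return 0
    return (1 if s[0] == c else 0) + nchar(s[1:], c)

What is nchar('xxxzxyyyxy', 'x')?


s[0]='x' == 'x' -> 1
s[0]='x' == 'x' -> 1
s[0]='x' == 'x' -> 1
s[0]='z' != 'x' -> 0
s[0]='x' == 'x' -> 1
s[0]='y' != 'x' -> 0
s[0]='y' != 'x' -> 0
s[0]='y' != 'x' -> 0
s[0]='x' == 'x' -> 1
s[0]='y' != 'x' -> 0
Sum: 1 + 1 + 1 + 0 + 1 + 0 + 0 + 0 + 1 + 0 = 5

5


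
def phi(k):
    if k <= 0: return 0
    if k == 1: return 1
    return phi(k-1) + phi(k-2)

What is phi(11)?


Computing phi(11) bottom-up:
phi(0) = 0
phi(1) = 1
phi(2) = phi(1) + phi(0) = 1 + 0 = 1
phi(3) = phi(2) + phi(1) = 1 + 1 = 2
phi(4) = phi(3) + phi(2) = 2 + 1 = 3
phi(5) = phi(4) + phi(3) = 3 + 2 = 5
phi(6) = phi(5) + phi(4) = 5 + 3 = 8
phi(7) = phi(6) + phi(5) = 8 + 5 = 13
phi(8) = phi(7) + phi(6) = 13 + 8 = 21
phi(9) = phi(8) + phi(7) = 21 + 13 = 34
phi(10) = phi(9) + phi(8) = 34 + 21 = 55
phi(11) = phi(10) + phi(9) = 55 + 34 = 89

89


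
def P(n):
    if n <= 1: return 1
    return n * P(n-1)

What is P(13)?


P(13)
= 13 * P(12)
= 13 * 12 * P(11)
= 13 * 12 * 11 * P(10)
= 13 * 12 * 11 * 10 * P(9)
= 13 * 12 * 11 * 10 * 9 * P(8)
= 13 * 12 * 11 * 10 * 9 * 8 * P(7)
= 13 * 12 * 11 * 10 * 9 * 8 * 7 * P(6)
= 13 * 12 * 11 * 10 * 9 * 8 * 7 * 6 * P(5)
= 13 * 12 * 11 * 10 * 9 * 8 * 7 * 6 * 5 * P(4)
= 13 * 12 * 11 * 10 * 9 * 8 * 7 * 6 * 5 * 4 * P(3)
= 13 * 12 * 11 * 10 * 9 * 8 * 7 * 6 * 5 * 4 * 3 * P(2)
= 13 * 12 * 11 * 10 * 9 * 8 * 7 * 6 * 5 * 4 * 3 * 2 * P(1)
= 13 * 12 * 11 * 10 * 9 * 8 * 7 * 6 * 5 * 4 * 3 * 2 * 1
= 6227020800

6227020800


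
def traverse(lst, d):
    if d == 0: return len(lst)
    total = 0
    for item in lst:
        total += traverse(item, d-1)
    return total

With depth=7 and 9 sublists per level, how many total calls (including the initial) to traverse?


At depth 0 (root): 1 call
At depth 1: each of 1 parents calls traverse on 9 children = 9 calls
At depth 2: each of 9 parents calls traverse on 9 children = 81 calls
At depth 3: each of 81 parents calls traverse on 9 children = 729 calls
At depth 4: each of 729 parents calls traverse on 9 children = 6561 calls
At depth 5: each of 6561 parents calls traverse on 9 children = 59049 calls
At depth 6: each of 59049 parents calls traverse on 9 children = 531441 calls
At depth 7: each of 531441 parents calls traverse on 9 children = 4782969 calls
Total: 1 + 9 + 81 + 729 + 6561 + 59049 + 531441 + 4782969 = 5380840

5380840


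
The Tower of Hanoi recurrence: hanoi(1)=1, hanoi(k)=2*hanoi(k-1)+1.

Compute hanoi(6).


hanoi(6) = 2 * hanoi(5) + 1
hanoi(5) = 2 * hanoi(4) + 1
hanoi(4) = 2 * hanoi(3) + 1
hanoi(3) = 2 * hanoi(2) + 1
hanoi(2) = 2 * hanoi(1) + 1
hanoi(1) = 1  (base case)
hanoi(2) = 2 * 1 + 1 = 3
hanoi(3) = 2 * 3 + 1 = 7
hanoi(4) = 2 * 7 + 1 = 15
hanoi(5) = 2 * 15 + 1 = 31
hanoi(6) = 2 * 31 + 1 = 63

63


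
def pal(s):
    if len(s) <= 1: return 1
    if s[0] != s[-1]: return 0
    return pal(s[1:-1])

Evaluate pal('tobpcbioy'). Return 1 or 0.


pal('tobpcbioy'): s[0]='t' != s[-1]='y' -> return 0
Result: 0 (not a palindrome)

0


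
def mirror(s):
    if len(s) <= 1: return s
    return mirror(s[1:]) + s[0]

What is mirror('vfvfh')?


mirror('vfvfh') = mirror('fvfh') + 'v'
mirror('fvfh') = mirror('vfh') + 'f'
mirror('vfh') = mirror('fh') + 'v'
mirror('fh') = mirror('h') + 'f'
mirror('h') = 'h'  (base case)
Concatenating: 'h' + 'f' + 'v' + 'f' + 'v' = 'hfvfv'

hfvfv


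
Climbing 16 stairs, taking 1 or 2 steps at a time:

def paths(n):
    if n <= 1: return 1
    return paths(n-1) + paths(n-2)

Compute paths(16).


Building up from base cases:
paths(0) = 1
paths(1) = 1
paths(2) = paths(1) + paths(0) = 1 + 1 = 2
paths(3) = paths(2) + paths(1) = 2 + 1 = 3
paths(4) = paths(3) + paths(2) = 3 + 2 = 5
paths(5) = paths(4) + paths(3) = 5 + 3 = 8
paths(6) = paths(5) + paths(4) = 8 + 5 = 13
paths(7) = paths(6) + paths(5) = 13 + 8 = 21
paths(8) = paths(7) + paths(6) = 21 + 13 = 34
paths(9) = paths(8) + paths(7) = 34 + 21 = 55
paths(10) = paths(9) + paths(8) = 55 + 34 = 89
paths(11) = paths(10) + paths(9) = 89 + 55 = 144
paths(12) = paths(11) + paths(10) = 144 + 89 = 233
paths(13) = paths(12) + paths(11) = 233 + 144 = 377
paths(14) = paths(13) + paths(12) = 377 + 233 = 610
paths(15) = paths(14) + paths(13) = 610 + 377 = 987
paths(16) = paths(15) + paths(14) = 987 + 610 = 1597

1597


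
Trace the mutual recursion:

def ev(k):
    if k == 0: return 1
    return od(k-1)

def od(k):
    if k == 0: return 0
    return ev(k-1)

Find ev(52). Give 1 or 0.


ev(52) = od(51)
od(51) = ev(50)
ev(50) = od(49)
od(49) = ev(48)
ev(48) = od(47)
od(47) = ev(46)
ev(46) = od(45)
od(45) = ev(44)
ev(44) = od(43)
od(43) = ev(42)
ev(42) = od(41)
od(41) = ev(40)
ev(40) = od(39)
od(39) = ev(38)
ev(38) = od(37)
od(37) = ev(36)
ev(36) = od(35)
od(35) = ev(34)
ev(34) = od(33)
od(33) = ev(32)
ev(32) = od(31)
od(31) = ev(30)
ev(30) = od(29)
od(29) = ev(28)
ev(28) = od(27)
od(27) = ev(26)
ev(26) = od(25)
od(25) = ev(24)
ev(24) = od(23)
od(23) = ev(22)
ev(22) = od(21)
od(21) = ev(20)
ev(20) = od(19)
od(19) = ev(18)
ev(18) = od(17)
od(17) = ev(16)
ev(16) = od(15)
od(15) = ev(14)
ev(14) = od(13)
od(13) = ev(12)
ev(12) = od(11)
od(11) = ev(10)
ev(10) = od(9)
od(9) = ev(8)
ev(8) = od(7)
od(7) = ev(6)
ev(6) = od(5)
od(5) = ev(4)
ev(4) = od(3)
od(3) = ev(2)
ev(2) = od(1)
od(1) = ev(0)
ev(0) = 1  (base case)
Result: 1

1


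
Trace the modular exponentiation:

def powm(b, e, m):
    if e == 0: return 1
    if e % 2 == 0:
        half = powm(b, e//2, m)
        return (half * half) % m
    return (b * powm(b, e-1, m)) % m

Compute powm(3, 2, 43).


powm(3, 2, 43): e is even, compute powm(3, 1, 43)
  powm(3, 1, 43): e is odd, compute powm(3, 0, 43)
    powm(3, 0, 43) = 1
  (3 * 1) % 43 = 3
half=3, (3*3) % 43 = 9

9


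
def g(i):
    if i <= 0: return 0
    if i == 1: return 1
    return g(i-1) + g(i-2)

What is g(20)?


Computing g(20) bottom-up:
g(0) = 0
g(1) = 1
g(2) = g(1) + g(0) = 1 + 0 = 1
g(3) = g(2) + g(1) = 1 + 1 = 2
g(4) = g(3) + g(2) = 2 + 1 = 3
g(5) = g(4) + g(3) = 3 + 2 = 5
g(6) = g(5) + g(4) = 5 + 3 = 8
g(7) = g(6) + g(5) = 8 + 5 = 13
g(8) = g(7) + g(6) = 13 + 8 = 21
g(9) = g(8) + g(7) = 21 + 13 = 34
g(10) = g(9) + g(8) = 34 + 21 = 55
g(11) = g(10) + g(9) = 55 + 34 = 89
g(12) = g(11) + g(10) = 89 + 55 = 144
g(13) = g(12) + g(11) = 144 + 89 = 233
g(14) = g(13) + g(12) = 233 + 144 = 377
g(15) = g(14) + g(13) = 377 + 233 = 610
g(16) = g(15) + g(14) = 610 + 377 = 987
g(17) = g(16) + g(15) = 987 + 610 = 1597
g(18) = g(17) + g(16) = 1597 + 987 = 2584
g(19) = g(18) + g(17) = 2584 + 1597 = 4181
g(20) = g(19) + g(18) = 4181 + 2584 = 6765

6765


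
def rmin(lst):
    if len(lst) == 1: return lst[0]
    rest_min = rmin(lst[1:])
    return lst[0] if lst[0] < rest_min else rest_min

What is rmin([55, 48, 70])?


rmin([55, 48, 70]): compare 55 with rmin([48, 70])
rmin([48, 70]): compare 48 with rmin([70])
rmin([70]) = 70  (base case)
Compare 48 with 70 -> 48
Compare 55 with 48 -> 48

48


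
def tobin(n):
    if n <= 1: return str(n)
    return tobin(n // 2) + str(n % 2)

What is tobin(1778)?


tobin(1778) = tobin(889) + '0'
tobin(889) = tobin(444) + '1'
tobin(444) = tobin(222) + '0'
tobin(222) = tobin(111) + '0'
tobin(111) = tobin(55) + '1'
tobin(55) = tobin(27) + '1'
tobin(27) = tobin(13) + '1'
tobin(13) = tobin(6) + '1'
tobin(6) = tobin(3) + '0'
tobin(3) = tobin(1) + '1'
tobin(1) = '1'  (base case)
Concatenating: '1' + '1' + '0' + '1' + '1' + '1' + '1' + '0' + '0' + '1' + '0' = '11011110010'

11011110010


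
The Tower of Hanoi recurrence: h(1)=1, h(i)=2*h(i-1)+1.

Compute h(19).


h(19) = 2 * h(18) + 1
h(18) = 2 * h(17) + 1
h(17) = 2 * h(16) + 1
h(16) = 2 * h(15) + 1
h(15) = 2 * h(14) + 1
h(14) = 2 * h(13) + 1
h(13) = 2 * h(12) + 1
h(12) = 2 * h(11) + 1
h(11) = 2 * h(10) + 1
h(10) = 2 * h(9) + 1
h(9) = 2 * h(8) + 1
h(8) = 2 * h(7) + 1
h(7) = 2 * h(6) + 1
h(6) = 2 * h(5) + 1
h(5) = 2 * h(4) + 1
h(4) = 2 * h(3) + 1
h(3) = 2 * h(2) + 1
h(2) = 2 * h(1) + 1
h(1) = 1  (base case)
h(2) = 2 * 1 + 1 = 3
h(3) = 2 * 3 + 1 = 7
h(4) = 2 * 7 + 1 = 15
h(5) = 2 * 15 + 1 = 31
h(6) = 2 * 31 + 1 = 63
h(7) = 2 * 63 + 1 = 127
h(8) = 2 * 127 + 1 = 255
h(9) = 2 * 255 + 1 = 511
h(10) = 2 * 511 + 1 = 1023
h(11) = 2 * 1023 + 1 = 2047
h(12) = 2 * 2047 + 1 = 4095
h(13) = 2 * 4095 + 1 = 8191
h(14) = 2 * 8191 + 1 = 16383
h(15) = 2 * 16383 + 1 = 32767
h(16) = 2 * 32767 + 1 = 65535
h(17) = 2 * 65535 + 1 = 131071
h(18) = 2 * 131071 + 1 = 262143
h(19) = 2 * 262143 + 1 = 524287

524287


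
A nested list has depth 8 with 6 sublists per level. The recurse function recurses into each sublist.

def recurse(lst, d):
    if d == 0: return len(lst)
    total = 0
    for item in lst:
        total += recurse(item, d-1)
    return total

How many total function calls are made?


At depth 0 (root): 1 call
At depth 1: each of 1 parents calls recurse on 6 children = 6 calls
At depth 2: each of 6 parents calls recurse on 6 children = 36 calls
At depth 3: each of 36 parents calls recurse on 6 children = 216 calls
At depth 4: each of 216 parents calls recurse on 6 children = 1296 calls
At depth 5: each of 1296 parents calls recurse on 6 children = 7776 calls
At depth 6: each of 7776 parents calls recurse on 6 children = 46656 calls
At depth 7: each of 46656 parents calls recurse on 6 children = 279936 calls
At depth 8: each of 279936 parents calls recurse on 6 children = 1679616 calls
Total: 1 + 6 + 36 + 216 + 1296 + 7776 + 46656 + 279936 + 1679616 = 2015539

2015539


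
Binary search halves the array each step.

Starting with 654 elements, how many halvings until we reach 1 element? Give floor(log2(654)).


654 / 2 = 327
327 / 2 = 163
163 / 2 = 81
81 / 2 = 40
40 / 2 = 20
20 / 2 = 10
10 / 2 = 5
5 / 2 = 2
2 / 2 = 1
Reached 1 after 9 halvings

9


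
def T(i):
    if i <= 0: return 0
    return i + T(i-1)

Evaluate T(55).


T(55)
= 55 + 54 + 53 + 52 + 51 + 50 + 49 + 48 + 47 + 46 + 45 + 44 + 43 + 42 + 41 + 40 + 39 + 38 + 37 + 36 + 35 + 34 + 33 + 32 + 31 + 30 + 29 + 28 + 27 + 26 + 25 + 24 + 23 + 22 + 21 + 20 + 19 + 18 + 17 + 16 + 15 + 14 + 13 + 12 + 11 + 10 + 9 + 8 + 7 + 6 + 5 + 4 + 3 + 2 + 1 + T(0)
= 55 + 54 + 53 + 52 + 51 + 50 + 49 + 48 + 47 + 46 + 45 + 44 + 43 + 42 + 41 + 40 + 39 + 38 + 37 + 36 + 35 + 34 + 33 + 32 + 31 + 30 + 29 + 28 + 27 + 26 + 25 + 24 + 23 + 22 + 21 + 20 + 19 + 18 + 17 + 16 + 15 + 14 + 13 + 12 + 11 + 10 + 9 + 8 + 7 + 6 + 5 + 4 + 3 + 2 + 1 + 0
= 1540

1540


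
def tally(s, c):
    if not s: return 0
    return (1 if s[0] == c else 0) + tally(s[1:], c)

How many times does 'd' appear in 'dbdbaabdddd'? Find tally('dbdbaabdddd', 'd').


s[0]='d' == 'd' -> 1
s[0]='b' != 'd' -> 0
s[0]='d' == 'd' -> 1
s[0]='b' != 'd' -> 0
s[0]='a' != 'd' -> 0
s[0]='a' != 'd' -> 0
s[0]='b' != 'd' -> 0
s[0]='d' == 'd' -> 1
s[0]='d' == 'd' -> 1
s[0]='d' == 'd' -> 1
s[0]='d' == 'd' -> 1
Sum: 1 + 0 + 1 + 0 + 0 + 0 + 0 + 1 + 1 + 1 + 1 = 6

6


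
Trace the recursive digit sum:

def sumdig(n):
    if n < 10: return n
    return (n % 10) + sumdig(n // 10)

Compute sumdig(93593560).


sumdig(93593560) = 0 + sumdig(9359356)
sumdig(9359356) = 6 + sumdig(935935)
sumdig(935935) = 5 + sumdig(93593)
sumdig(93593) = 3 + sumdig(9359)
sumdig(9359) = 9 + sumdig(935)
sumdig(935) = 5 + sumdig(93)
sumdig(93) = 3 + sumdig(9)
sumdig(9) = 9  (base case)
Total: 0 + 6 + 5 + 3 + 9 + 5 + 3 + 9 = 40

40


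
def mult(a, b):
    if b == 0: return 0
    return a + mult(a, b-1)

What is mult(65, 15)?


mult(65, 15) = 65 + mult(65, 14)
mult(65, 14) = 65 + mult(65, 13)
mult(65, 13) = 65 + mult(65, 12)
mult(65, 12) = 65 + mult(65, 11)
mult(65, 11) = 65 + mult(65, 10)
mult(65, 10) = 65 + mult(65, 9)
mult(65, 9) = 65 + mult(65, 8)
mult(65, 8) = 65 + mult(65, 7)
mult(65, 7) = 65 + mult(65, 6)
mult(65, 6) = 65 + mult(65, 5)
mult(65, 5) = 65 + mult(65, 4)
mult(65, 4) = 65 + mult(65, 3)
mult(65, 3) = 65 + mult(65, 2)
mult(65, 2) = 65 + mult(65, 1)
mult(65, 1) = 65 + mult(65, 0)
mult(65, 0) = 0  (base case)
Total: 65 + 65 + 65 + 65 + 65 + 65 + 65 + 65 + 65 + 65 + 65 + 65 + 65 + 65 + 65 + 0 = 975

975


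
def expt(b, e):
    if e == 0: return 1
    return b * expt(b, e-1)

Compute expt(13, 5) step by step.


expt(13, 5)
= 13 * expt(13, 4)
= 13 * 13 * expt(13, 3)
= 13 * 13 * 13 * expt(13, 2)
= 13 * 13 * 13 * 13 * expt(13, 1)
= 13 * 13 * 13 * 13 * 13 * expt(13, 0)
= 13 * 13 * 13 * 13 * 13 * 1
= 371293

371293


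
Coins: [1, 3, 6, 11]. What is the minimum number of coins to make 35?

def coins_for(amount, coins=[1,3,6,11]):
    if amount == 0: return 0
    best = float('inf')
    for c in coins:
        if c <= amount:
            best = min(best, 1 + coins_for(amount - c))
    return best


Building up with DP:
coins_for(0) = 0
coins_for(1) = min(1+coins_for(0)=1+0=1) = 1
coins_for(2) = min(1+coins_for(1)=1+1=2) = 2
coins_for(3) = min(1+coins_for(2)=1+2=3, 1+coins_for(0)=1+0=1) = 1
coins_for(4) = min(1+coins_for(3)=1+1=2, 1+coins_for(1)=1+1=2) = 2
coins_for(5) = min(1+coins_for(4)=1+2=3, 1+coins_for(2)=1+2=3) = 3
coins_for(6) = min(1+coins_for(5)=1+3=4, 1+coins_for(3)=1+1=2, 1+coins_for(0)=1+0=1) = 1
coins_for(7) = min(1+coins_for(6)=1+1=2, 1+coins_for(4)=1+2=3, 1+coins_for(1)=1+1=2) = 2
coins_for(8) = min(1+coins_for(7)=1+2=3, 1+coins_for(5)=1+3=4, 1+coins_for(2)=1+2=3) = 3
coins_for(9) = min(1+coins_for(8)=1+3=4, 1+coins_for(6)=1+1=2, 1+coins_for(3)=1+1=2) = 2
coins_for(10) = min(1+coins_for(9)=1+2=3, 1+coins_for(7)=1+2=3, 1+coins_for(4)=1+2=3) = 3
coins_for(11) = min(1+coins_for(10)=1+3=4, 1+coins_for(8)=1+3=4, 1+coins_for(5)=1+3=4, 1+coins_for(0)=1+0=1) = 1
coins_for(12) = min(1+coins_for(11)=1+1=2, 1+coins_for(9)=1+2=3, 1+coins_for(6)=1+1=2, 1+coins_for(1)=1+1=2) = 2
coins_for(13) = min(1+coins_for(12)=1+2=3, 1+coins_for(10)=1+3=4, 1+coins_for(7)=1+2=3, 1+coins_for(2)=1+2=3) = 3
coins_for(14) = min(1+coins_for(13)=1+3=4, 1+coins_for(11)=1+1=2, 1+coins_for(8)=1+3=4, 1+coins_for(3)=1+1=2) = 2
coins_for(15) = min(1+coins_for(14)=1+2=3, 1+coins_for(12)=1+2=3, 1+coins_for(9)=1+2=3, 1+coins_for(4)=1+2=3) = 3
coins_for(16) = min(1+coins_for(15)=1+3=4, 1+coins_for(13)=1+3=4, 1+coins_for(10)=1+3=4, 1+coins_for(5)=1+3=4) = 4
coins_for(17) = min(1+coins_for(16)=1+4=5, 1+coins_for(14)=1+2=3, 1+coins_for(11)=1+1=2, 1+coins_for(6)=1+1=2) = 2
coins_for(18) = min(1+coins_for(17)=1+2=3, 1+coins_for(15)=1+3=4, 1+coins_for(12)=1+2=3, 1+coins_for(7)=1+2=3) = 3
coins_for(19) = min(1+coins_for(18)=1+3=4, 1+coins_for(16)=1+4=5, 1+coins_for(13)=1+3=4, 1+coins_for(8)=1+3=4) = 4
coins_for(20) = min(1+coins_for(19)=1+4=5, 1+coins_for(17)=1+2=3, 1+coins_for(14)=1+2=3, 1+coins_for(9)=1+2=3) = 3
coins_for(21) = min(1+coins_for(20)=1+3=4, 1+coins_for(18)=1+3=4, 1+coins_for(15)=1+3=4, 1+coins_for(10)=1+3=4) = 4
coins_for(22) = min(1+coins_for(21)=1+4=5, 1+coins_for(19)=1+4=5, 1+coins_for(16)=1+4=5, 1+coins_for(11)=1+1=2) = 2
coins_for(23) = min(1+coins_for(22)=1+2=3, 1+coins_for(20)=1+3=4, 1+coins_for(17)=1+2=3, 1+coins_for(12)=1+2=3) = 3
coins_for(24) = min(1+coins_for(23)=1+3=4, 1+coins_for(21)=1+4=5, 1+coins_for(18)=1+3=4, 1+coins_for(13)=1+3=4) = 4
coins_for(25) = min(1+coins_for(24)=1+4=5, 1+coins_for(22)=1+2=3, 1+coins_for(19)=1+4=5, 1+coins_for(14)=1+2=3) = 3
coins_for(26) = min(1+coins_for(25)=1+3=4, 1+coins_for(23)=1+3=4, 1+coins_for(20)=1+3=4, 1+coins_for(15)=1+3=4) = 4
coins_for(27) = min(1+coins_for(26)=1+4=5, 1+coins_for(24)=1+4=5, 1+coins_for(21)=1+4=5, 1+coins_for(16)=1+4=5) = 5
coins_for(28) = min(1+coins_for(27)=1+5=6, 1+coins_for(25)=1+3=4, 1+coins_for(22)=1+2=3, 1+coins_for(17)=1+2=3) = 3
coins_for(29) = min(1+coins_for(28)=1+3=4, 1+coins_for(26)=1+4=5, 1+coins_for(23)=1+3=4, 1+coins_for(18)=1+3=4) = 4
coins_for(30) = min(1+coins_for(29)=1+4=5, 1+coins_for(27)=1+5=6, 1+coins_for(24)=1+4=5, 1+coins_for(19)=1+4=5) = 5
coins_for(31) = min(1+coins_for(30)=1+5=6, 1+coins_for(28)=1+3=4, 1+coins_for(25)=1+3=4, 1+coins_for(20)=1+3=4) = 4
coins_for(32) = min(1+coins_for(31)=1+4=5, 1+coins_for(29)=1+4=5, 1+coins_for(26)=1+4=5, 1+coins_for(21)=1+4=5) = 5
coins_for(33) = min(1+coins_for(32)=1+5=6, 1+coins_for(30)=1+5=6, 1+coins_for(27)=1+5=6, 1+coins_for(22)=1+2=3) = 3
coins_for(34) = min(1+coins_for(33)=1+3=4, 1+coins_for(31)=1+4=5, 1+coins_for(28)=1+3=4, 1+coins_for(23)=1+3=4) = 4
coins_for(35) = min(1+coins_for(34)=1+4=5, 1+coins_for(32)=1+5=6, 1+coins_for(29)=1+4=5, 1+coins_for(24)=1+4=5) = 5

5
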